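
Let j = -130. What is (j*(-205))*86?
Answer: 2291900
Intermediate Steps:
(j*(-205))*86 = -130*(-205)*86 = 26650*86 = 2291900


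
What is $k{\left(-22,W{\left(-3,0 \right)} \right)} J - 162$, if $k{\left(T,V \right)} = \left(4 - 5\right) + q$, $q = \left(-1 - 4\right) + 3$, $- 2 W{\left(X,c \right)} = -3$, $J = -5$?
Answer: $-147$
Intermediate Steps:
$W{\left(X,c \right)} = \frac{3}{2}$ ($W{\left(X,c \right)} = \left(- \frac{1}{2}\right) \left(-3\right) = \frac{3}{2}$)
$q = -2$ ($q = -5 + 3 = -2$)
$k{\left(T,V \right)} = -3$ ($k{\left(T,V \right)} = \left(4 - 5\right) - 2 = -1 - 2 = -3$)
$k{\left(-22,W{\left(-3,0 \right)} \right)} J - 162 = \left(-3\right) \left(-5\right) - 162 = 15 - 162 = -147$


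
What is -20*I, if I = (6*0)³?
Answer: 0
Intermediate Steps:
I = 0 (I = 0³ = 0)
-20*I = -20*0 = 0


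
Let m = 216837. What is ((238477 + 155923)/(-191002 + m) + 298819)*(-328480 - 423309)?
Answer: -1160819842882217/5167 ≈ -2.2466e+11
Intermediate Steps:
((238477 + 155923)/(-191002 + m) + 298819)*(-328480 - 423309) = ((238477 + 155923)/(-191002 + 216837) + 298819)*(-328480 - 423309) = (394400/25835 + 298819)*(-751789) = (394400*(1/25835) + 298819)*(-751789) = (78880/5167 + 298819)*(-751789) = (1544076653/5167)*(-751789) = -1160819842882217/5167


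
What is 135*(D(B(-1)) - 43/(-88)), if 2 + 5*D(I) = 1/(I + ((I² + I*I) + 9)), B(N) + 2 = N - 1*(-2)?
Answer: 6453/440 ≈ 14.666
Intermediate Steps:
B(N) = N (B(N) = -2 + (N - 1*(-2)) = -2 + (N + 2) = -2 + (2 + N) = N)
D(I) = -⅖ + 1/(5*(9 + I + 2*I²)) (D(I) = -⅖ + 1/(5*(I + ((I² + I*I) + 9))) = -⅖ + 1/(5*(I + ((I² + I²) + 9))) = -⅖ + 1/(5*(I + (2*I² + 9))) = -⅖ + 1/(5*(I + (9 + 2*I²))) = -⅖ + 1/(5*(9 + I + 2*I²)))
135*(D(B(-1)) - 43/(-88)) = 135*((-17 - 4*(-1)² - 2*(-1))/(5*(9 - 1 + 2*(-1)²)) - 43/(-88)) = 135*((-17 - 4*1 + 2)/(5*(9 - 1 + 2*1)) - 43*(-1/88)) = 135*((-17 - 4 + 2)/(5*(9 - 1 + 2)) + 43/88) = 135*((⅕)*(-19)/10 + 43/88) = 135*((⅕)*(⅒)*(-19) + 43/88) = 135*(-19/50 + 43/88) = 135*(239/2200) = 6453/440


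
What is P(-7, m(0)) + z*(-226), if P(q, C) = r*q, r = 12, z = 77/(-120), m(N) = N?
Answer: 3661/60 ≈ 61.017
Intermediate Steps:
z = -77/120 (z = 77*(-1/120) = -77/120 ≈ -0.64167)
P(q, C) = 12*q
P(-7, m(0)) + z*(-226) = 12*(-7) - 77/120*(-226) = -84 + 8701/60 = 3661/60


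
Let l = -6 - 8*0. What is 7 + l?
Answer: 1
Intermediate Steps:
l = -6 (l = -6 + 0 = -6)
7 + l = 7 - 6 = 1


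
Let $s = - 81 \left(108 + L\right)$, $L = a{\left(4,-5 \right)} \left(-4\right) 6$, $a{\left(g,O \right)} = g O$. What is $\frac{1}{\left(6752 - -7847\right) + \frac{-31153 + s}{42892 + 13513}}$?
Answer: $\frac{56405}{823377814} \approx 6.8504 \cdot 10^{-5}$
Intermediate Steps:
$a{\left(g,O \right)} = O g$
$L = 480$ ($L = \left(-5\right) 4 \left(-4\right) 6 = \left(-20\right) \left(-4\right) 6 = 80 \cdot 6 = 480$)
$s = -47628$ ($s = - 81 \left(108 + 480\right) = \left(-81\right) 588 = -47628$)
$\frac{1}{\left(6752 - -7847\right) + \frac{-31153 + s}{42892 + 13513}} = \frac{1}{\left(6752 - -7847\right) + \frac{-31153 - 47628}{42892 + 13513}} = \frac{1}{\left(6752 + 7847\right) - \frac{78781}{56405}} = \frac{1}{14599 - \frac{78781}{56405}} = \frac{1}{\frac{823377814}{56405}} = \frac{56405}{823377814}$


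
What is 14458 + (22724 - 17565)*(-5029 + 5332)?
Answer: 1577635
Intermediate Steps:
14458 + (22724 - 17565)*(-5029 + 5332) = 14458 + 5159*303 = 14458 + 1563177 = 1577635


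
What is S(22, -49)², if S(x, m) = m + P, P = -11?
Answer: 3600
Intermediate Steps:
S(x, m) = -11 + m (S(x, m) = m - 11 = -11 + m)
S(22, -49)² = (-11 - 49)² = (-60)² = 3600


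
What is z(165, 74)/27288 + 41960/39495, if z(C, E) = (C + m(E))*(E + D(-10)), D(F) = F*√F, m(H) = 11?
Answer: 13828228/8981163 - 220*I*√10/3411 ≈ 1.5397 - 0.20396*I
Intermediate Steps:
D(F) = F^(3/2)
z(C, E) = (11 + C)*(E - 10*I*√10) (z(C, E) = (C + 11)*(E + (-10)^(3/2)) = (11 + C)*(E - 10*I*√10))
z(165, 74)/27288 + 41960/39495 = (11*74 + 165*74 - 110*I*√10 - 10*I*165*√10)/27288 + 41960/39495 = (814 + 12210 - 110*I*√10 - 1650*I*√10)*(1/27288) + 41960*(1/39495) = (13024 - 1760*I*√10)*(1/27288) + 8392/7899 = (1628/3411 - 220*I*√10/3411) + 8392/7899 = 13828228/8981163 - 220*I*√10/3411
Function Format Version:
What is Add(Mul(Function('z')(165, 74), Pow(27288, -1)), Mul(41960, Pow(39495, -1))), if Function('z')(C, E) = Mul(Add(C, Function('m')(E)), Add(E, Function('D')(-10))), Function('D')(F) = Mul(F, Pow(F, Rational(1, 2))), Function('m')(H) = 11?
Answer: Add(Rational(13828228, 8981163), Mul(Rational(-220, 3411), I, Pow(10, Rational(1, 2)))) ≈ Add(1.5397, Mul(-0.20396, I))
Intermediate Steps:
Function('D')(F) = Pow(F, Rational(3, 2))
Function('z')(C, E) = Mul(Add(11, C), Add(E, Mul(-10, I, Pow(10, Rational(1, 2))))) (Function('z')(C, E) = Mul(Add(C, 11), Add(E, Pow(-10, Rational(3, 2)))) = Mul(Add(11, C), Add(E, Mul(-10, I, Pow(10, Rational(1, 2))))))
Add(Mul(Function('z')(165, 74), Pow(27288, -1)), Mul(41960, Pow(39495, -1))) = Add(Mul(Add(Mul(11, 74), Mul(165, 74), Mul(-110, I, Pow(10, Rational(1, 2))), Mul(-10, I, 165, Pow(10, Rational(1, 2)))), Pow(27288, -1)), Mul(41960, Pow(39495, -1))) = Add(Mul(Add(814, 12210, Mul(-110, I, Pow(10, Rational(1, 2))), Mul(-1650, I, Pow(10, Rational(1, 2)))), Rational(1, 27288)), Mul(41960, Rational(1, 39495))) = Add(Mul(Add(13024, Mul(-1760, I, Pow(10, Rational(1, 2)))), Rational(1, 27288)), Rational(8392, 7899)) = Add(Add(Rational(1628, 3411), Mul(Rational(-220, 3411), I, Pow(10, Rational(1, 2)))), Rational(8392, 7899)) = Add(Rational(13828228, 8981163), Mul(Rational(-220, 3411), I, Pow(10, Rational(1, 2))))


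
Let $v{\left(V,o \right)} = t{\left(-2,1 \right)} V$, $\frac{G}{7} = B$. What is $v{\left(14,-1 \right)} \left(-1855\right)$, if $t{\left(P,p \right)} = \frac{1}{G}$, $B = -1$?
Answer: $3710$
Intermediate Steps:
$G = -7$ ($G = 7 \left(-1\right) = -7$)
$t{\left(P,p \right)} = - \frac{1}{7}$ ($t{\left(P,p \right)} = \frac{1}{-7} = - \frac{1}{7}$)
$v{\left(V,o \right)} = - \frac{V}{7}$
$v{\left(14,-1 \right)} \left(-1855\right) = \left(- \frac{1}{7}\right) 14 \left(-1855\right) = \left(-2\right) \left(-1855\right) = 3710$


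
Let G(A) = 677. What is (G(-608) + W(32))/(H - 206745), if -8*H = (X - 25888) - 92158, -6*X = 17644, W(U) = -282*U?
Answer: 25041/574865 ≈ 0.043560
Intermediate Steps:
X = -8822/3 (X = -1/6*17644 = -8822/3 ≈ -2940.7)
H = 45370/3 (H = -((-8822/3 - 25888) - 92158)/8 = -(-86486/3 - 92158)/8 = -1/8*(-362960/3) = 45370/3 ≈ 15123.)
(G(-608) + W(32))/(H - 206745) = (677 - 282*32)/(45370/3 - 206745) = (677 - 9024)/(-574865/3) = -8347*(-3/574865) = 25041/574865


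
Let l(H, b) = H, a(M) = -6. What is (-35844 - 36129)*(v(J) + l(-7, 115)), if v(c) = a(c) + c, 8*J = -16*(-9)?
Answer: -359865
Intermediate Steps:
J = 18 (J = (-16*(-9))/8 = (1/8)*144 = 18)
v(c) = -6 + c
(-35844 - 36129)*(v(J) + l(-7, 115)) = (-35844 - 36129)*((-6 + 18) - 7) = -71973*(12 - 7) = -71973*5 = -359865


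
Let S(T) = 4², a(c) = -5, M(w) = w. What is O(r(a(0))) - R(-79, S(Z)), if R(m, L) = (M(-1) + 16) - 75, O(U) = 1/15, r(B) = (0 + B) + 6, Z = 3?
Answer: 901/15 ≈ 60.067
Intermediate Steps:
S(T) = 16
r(B) = 6 + B (r(B) = B + 6 = 6 + B)
O(U) = 1/15
R(m, L) = -60 (R(m, L) = (-1 + 16) - 75 = 15 - 75 = -60)
O(r(a(0))) - R(-79, S(Z)) = 1/15 - 1*(-60) = 1/15 + 60 = 901/15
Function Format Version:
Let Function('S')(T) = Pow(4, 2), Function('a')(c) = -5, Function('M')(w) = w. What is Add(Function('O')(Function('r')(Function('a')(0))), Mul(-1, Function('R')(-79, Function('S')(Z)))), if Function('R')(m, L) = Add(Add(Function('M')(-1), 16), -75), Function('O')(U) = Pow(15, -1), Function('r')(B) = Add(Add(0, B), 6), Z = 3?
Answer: Rational(901, 15) ≈ 60.067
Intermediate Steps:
Function('S')(T) = 16
Function('r')(B) = Add(6, B) (Function('r')(B) = Add(B, 6) = Add(6, B))
Function('O')(U) = Rational(1, 15)
Function('R')(m, L) = -60 (Function('R')(m, L) = Add(Add(-1, 16), -75) = Add(15, -75) = -60)
Add(Function('O')(Function('r')(Function('a')(0))), Mul(-1, Function('R')(-79, Function('S')(Z)))) = Add(Rational(1, 15), Mul(-1, -60)) = Add(Rational(1, 15), 60) = Rational(901, 15)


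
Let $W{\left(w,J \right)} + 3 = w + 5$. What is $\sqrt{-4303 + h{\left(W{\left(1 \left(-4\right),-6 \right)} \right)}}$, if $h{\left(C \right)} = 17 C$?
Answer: $i \sqrt{4337} \approx 65.856 i$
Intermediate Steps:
$W{\left(w,J \right)} = 2 + w$ ($W{\left(w,J \right)} = -3 + \left(w + 5\right) = -3 + \left(5 + w\right) = 2 + w$)
$\sqrt{-4303 + h{\left(W{\left(1 \left(-4\right),-6 \right)} \right)}} = \sqrt{-4303 + 17 \left(2 + 1 \left(-4\right)\right)} = \sqrt{-4303 + 17 \left(2 - 4\right)} = \sqrt{-4303 + 17 \left(-2\right)} = \sqrt{-4303 - 34} = \sqrt{-4337} = i \sqrt{4337}$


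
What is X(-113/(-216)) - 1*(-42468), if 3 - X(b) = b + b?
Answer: 4586755/108 ≈ 42470.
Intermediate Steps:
X(b) = 3 - 2*b (X(b) = 3 - (b + b) = 3 - 2*b)
X(-113/(-216)) - 1*(-42468) = (3 - (-226)/(-216)) - 1*(-42468) = (3 - (-226)*(-1)/216) + 42468 = (3 - 2*113/216) + 42468 = (3 - 113/108) + 42468 = 211/108 + 42468 = 4586755/108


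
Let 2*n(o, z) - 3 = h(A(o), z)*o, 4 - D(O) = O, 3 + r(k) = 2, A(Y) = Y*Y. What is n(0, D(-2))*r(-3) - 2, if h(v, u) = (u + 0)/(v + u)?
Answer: -7/2 ≈ -3.5000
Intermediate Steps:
A(Y) = Y²
r(k) = -1 (r(k) = -3 + 2 = -1)
D(O) = 4 - O
h(v, u) = u/(u + v)
n(o, z) = 3/2 + o*z/(2*(z + o²)) (n(o, z) = 3/2 + ((z/(z + o²))*o)/2 = 3/2 + (o*z/(z + o²))/2 = 3/2 + o*z/(2*(z + o²)))
n(0, D(-2))*r(-3) - 2 = ((3*(4 - 1*(-2)) + 3*0² + 0*(4 - 1*(-2)))/(2*((4 - 1*(-2)) + 0²)))*(-1) - 2 = ((3*(4 + 2) + 3*0 + 0*(4 + 2))/(2*((4 + 2) + 0)))*(-1) - 2 = ((3*6 + 0 + 0*6)/(2*(6 + 0)))*(-1) - 2 = ((½)*(18 + 0 + 0)/6)*(-1) - 2 = ((½)*(⅙)*18)*(-1) - 2 = (3/2)*(-1) - 2 = -3/2 - 2 = -7/2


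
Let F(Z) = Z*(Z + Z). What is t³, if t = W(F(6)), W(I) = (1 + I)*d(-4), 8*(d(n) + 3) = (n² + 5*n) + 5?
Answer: -4733169839/512 ≈ -9.2445e+6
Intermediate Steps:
d(n) = -19/8 + n²/8 + 5*n/8 (d(n) = -3 + ((n² + 5*n) + 5)/8 = -3 + (5 + n² + 5*n)/8 = -3 + (5/8 + n²/8 + 5*n/8) = -19/8 + n²/8 + 5*n/8)
F(Z) = 2*Z² (F(Z) = Z*(2*Z) = 2*Z²)
W(I) = -23/8 - 23*I/8 (W(I) = (1 + I)*(-19/8 + (⅛)*(-4)² + (5/8)*(-4)) = (1 + I)*(-19/8 + (⅛)*16 - 5/2) = (1 + I)*(-19/8 + 2 - 5/2) = (1 + I)*(-23/8) = -23/8 - 23*I/8)
t = -1679/8 (t = -23/8 - 23*6²/4 = -23/8 - 23*36/4 = -23/8 - 23/8*72 = -23/8 - 207 = -1679/8 ≈ -209.88)
t³ = (-1679/8)³ = -4733169839/512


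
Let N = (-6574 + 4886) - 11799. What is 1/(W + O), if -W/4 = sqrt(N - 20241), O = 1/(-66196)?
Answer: 66196*I/(-I + 2118272*sqrt(527)) ≈ -2.7994e-11 + 0.0013613*I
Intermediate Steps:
O = -1/66196 ≈ -1.5107e-5
N = -13487 (N = -1688 - 11799 = -13487)
W = -32*I*sqrt(527) (W = -4*sqrt(-13487 - 20241) = -32*I*sqrt(527) ≈ -734.61*I)
1/(W + O) = 1/(-32*I*sqrt(527) - 1/66196) = 1/(-1/66196 - 32*I*sqrt(527))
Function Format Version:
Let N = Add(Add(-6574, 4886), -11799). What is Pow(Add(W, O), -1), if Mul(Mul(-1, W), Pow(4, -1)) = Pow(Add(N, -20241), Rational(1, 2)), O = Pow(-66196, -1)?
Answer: Mul(66196, I, Pow(Add(Mul(-1, I), Mul(2118272, Pow(527, Rational(1, 2)))), -1)) ≈ Add(-2.7994e-11, Mul(0.0013613, I))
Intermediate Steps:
O = Rational(-1, 66196) ≈ -1.5107e-5
N = -13487 (N = Add(-1688, -11799) = -13487)
W = Mul(-32, I, Pow(527, Rational(1, 2))) (W = Mul(-4, Pow(Add(-13487, -20241), Rational(1, 2))) = Mul(-4, Pow(-33728, Rational(1, 2))) = Mul(-4, Mul(8, I, Pow(527, Rational(1, 2)))) = Mul(-32, I, Pow(527, Rational(1, 2))) ≈ Mul(-734.61, I))
Pow(Add(W, O), -1) = Pow(Add(Mul(-32, I, Pow(527, Rational(1, 2))), Rational(-1, 66196)), -1) = Pow(Add(Rational(-1, 66196), Mul(-32, I, Pow(527, Rational(1, 2)))), -1)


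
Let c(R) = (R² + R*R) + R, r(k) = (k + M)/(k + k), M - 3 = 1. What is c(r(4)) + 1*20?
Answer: 23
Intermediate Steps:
M = 4 (M = 3 + 1 = 4)
r(k) = (4 + k)/(2*k) (r(k) = (k + 4)/(k + k) = (4 + k)/((2*k)) = (4 + k)*(1/(2*k)) = (4 + k)/(2*k))
c(R) = R + 2*R² (c(R) = (R² + R²) + R = 2*R² + R = R + 2*R²)
c(r(4)) + 1*20 = ((½)*(4 + 4)/4)*(1 + 2*((½)*(4 + 4)/4)) + 1*20 = ((½)*(¼)*8)*(1 + 2*((½)*(¼)*8)) + 20 = 1*(1 + 2*1) + 20 = 1*(1 + 2) + 20 = 1*3 + 20 = 3 + 20 = 23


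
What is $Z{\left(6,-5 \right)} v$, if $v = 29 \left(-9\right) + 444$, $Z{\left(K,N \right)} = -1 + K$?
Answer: $915$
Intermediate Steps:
$v = 183$ ($v = -261 + 444 = 183$)
$Z{\left(6,-5 \right)} v = \left(-1 + 6\right) 183 = 5 \cdot 183 = 915$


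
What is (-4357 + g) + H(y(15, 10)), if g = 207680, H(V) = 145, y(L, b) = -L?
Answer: 203468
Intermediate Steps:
(-4357 + g) + H(y(15, 10)) = (-4357 + 207680) + 145 = 203323 + 145 = 203468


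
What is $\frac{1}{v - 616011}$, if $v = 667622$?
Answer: $\frac{1}{51611} \approx 1.9376 \cdot 10^{-5}$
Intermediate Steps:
$\frac{1}{v - 616011} = \frac{1}{667622 - 616011} = \frac{1}{51611}$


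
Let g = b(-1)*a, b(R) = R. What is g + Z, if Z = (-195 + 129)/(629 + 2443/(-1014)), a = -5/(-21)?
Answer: -4582219/13342623 ≈ -0.34343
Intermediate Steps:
a = 5/21 (a = -5*(-1/21) = 5/21 ≈ 0.23810)
Z = -66924/635363 (Z = -66/(629 + 2443*(-1/1014)) = -66/(629 - 2443/1014) = -66/635363/1014 = -66*1014/635363 = -66924/635363 ≈ -0.10533)
g = -5/21 (g = -1*5/21 = -5/21 ≈ -0.23810)
g + Z = -5/21 - 66924/635363 = -4582219/13342623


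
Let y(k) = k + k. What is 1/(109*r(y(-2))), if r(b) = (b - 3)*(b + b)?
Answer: 1/6104 ≈ 0.00016383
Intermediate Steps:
y(k) = 2*k
r(b) = 2*b*(-3 + b) (r(b) = (-3 + b)*(2*b) = 2*b*(-3 + b))
1/(109*r(y(-2))) = 1/(109*(2*(2*(-2))*(-3 + 2*(-2)))) = 1/(109*(2*(-4)*(-3 - 4))) = 1/(109*(2*(-4)*(-7))) = 1/(109*56) = 1/6104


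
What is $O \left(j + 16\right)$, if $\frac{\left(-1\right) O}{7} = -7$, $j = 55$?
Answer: $3479$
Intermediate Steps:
$O = 49$ ($O = \left(-7\right) \left(-7\right) = 49$)
$O \left(j + 16\right) = 49 \left(55 + 16\right) = 49 \cdot 71 = 3479$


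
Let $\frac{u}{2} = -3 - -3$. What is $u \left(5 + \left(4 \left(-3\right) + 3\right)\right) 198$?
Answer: $0$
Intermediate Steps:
$u = 0$ ($u = 2 \left(-3 - -3\right) = 2 \left(-3 + 3\right) = 2 \cdot 0 = 0$)
$u \left(5 + \left(4 \left(-3\right) + 3\right)\right) 198 = 0 \left(5 + \left(4 \left(-3\right) + 3\right)\right) 198 = 0 \left(5 + \left(-12 + 3\right)\right) 198 = 0 \left(5 - 9\right) 198 = 0 \left(-4\right) 198 = 0 \cdot 198 = 0$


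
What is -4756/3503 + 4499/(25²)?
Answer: 12787497/2189375 ≈ 5.8407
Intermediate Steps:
-4756/3503 + 4499/(25²) = -4756*1/3503 + 4499/625 = -4756/3503 + 4499*(1/625) = -4756/3503 + 4499/625 = 12787497/2189375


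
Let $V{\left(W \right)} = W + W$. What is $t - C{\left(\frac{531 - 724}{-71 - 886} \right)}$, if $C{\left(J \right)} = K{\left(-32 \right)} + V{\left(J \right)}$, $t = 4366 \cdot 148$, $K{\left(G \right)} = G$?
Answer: $\frac{618413014}{957} \approx 6.462 \cdot 10^{5}$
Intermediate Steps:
$V{\left(W \right)} = 2 W$
$t = 646168$
$C{\left(J \right)} = -32 + 2 J$
$t - C{\left(\frac{531 - 724}{-71 - 886} \right)} = 646168 - \left(-32 + 2 \frac{531 - 724}{-71 - 886}\right) = 646168 - \left(-32 + 2 \left(- \frac{193}{-957}\right)\right) = 646168 - \left(-32 + 2 \left(\left(-193\right) \left(- \frac{1}{957}\right)\right)\right) = 646168 - \left(-32 + 2 \cdot \frac{193}{957}\right) = 646168 - \left(-32 + \frac{386}{957}\right) = 646168 - - \frac{30238}{957} = 646168 + \frac{30238}{957} = \frac{618413014}{957}$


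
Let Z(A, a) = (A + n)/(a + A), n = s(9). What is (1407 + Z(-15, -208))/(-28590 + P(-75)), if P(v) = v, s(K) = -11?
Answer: -313787/6392295 ≈ -0.049088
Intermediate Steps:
n = -11
Z(A, a) = (-11 + A)/(A + a) (Z(A, a) = (A - 11)/(a + A) = (-11 + A)/(A + a))
(1407 + Z(-15, -208))/(-28590 + P(-75)) = (1407 + (-11 - 15)/(-15 - 208))/(-28590 - 75) = (1407 - 26/(-223))/(-28665) = (1407 - 1/223*(-26))*(-1/28665) = (1407 + 26/223)*(-1/28665) = (313787/223)*(-1/28665) = -313787/6392295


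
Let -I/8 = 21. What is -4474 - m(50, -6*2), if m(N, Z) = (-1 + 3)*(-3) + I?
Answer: -4300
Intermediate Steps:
I = -168 (I = -8*21 = -168)
m(N, Z) = -174 (m(N, Z) = (-1 + 3)*(-3) - 168 = 2*(-3) - 168 = -6 - 168 = -174)
-4474 - m(50, -6*2) = -4474 - 1*(-174) = -4474 + 174 = -4300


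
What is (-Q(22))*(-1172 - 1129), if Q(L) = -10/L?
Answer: -11505/11 ≈ -1045.9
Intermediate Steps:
(-Q(22))*(-1172 - 1129) = (-(-10)/22)*(-1172 - 1129) = -(-10)/22*(-2301) = -1*(-5/11)*(-2301) = (5/11)*(-2301) = -11505/11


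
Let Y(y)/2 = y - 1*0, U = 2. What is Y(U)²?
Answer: 16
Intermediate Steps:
Y(y) = 2*y (Y(y) = 2*(y - 1*0) = 2*(y + 0) = 2*y)
Y(U)² = (2*2)² = 4² = 16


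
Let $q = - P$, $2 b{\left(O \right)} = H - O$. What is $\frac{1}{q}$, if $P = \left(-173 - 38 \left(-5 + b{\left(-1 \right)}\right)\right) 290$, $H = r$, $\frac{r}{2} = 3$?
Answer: $\frac{1}{33640} \approx 2.9727 \cdot 10^{-5}$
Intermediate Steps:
$r = 6$ ($r = 2 \cdot 3 = 6$)
$H = 6$
$b{\left(O \right)} = 3 - \frac{O}{2}$ ($b{\left(O \right)} = \frac{6 - O}{2} = 3 - \frac{O}{2}$)
$P = -33640$ ($P = \left(-173 - 38 \left(-5 + \left(3 - - \frac{1}{2}\right)\right)\right) 290 = \left(-173 - 38 \left(-5 + \left(3 + \frac{1}{2}\right)\right)\right) 290 = \left(-173 - 38 \left(-5 + \frac{7}{2}\right)\right) 290 = \left(-173 - -57\right) 290 = \left(-173 + 57\right) 290 = \left(-116\right) 290 = -33640$)
$q = 33640$ ($q = \left(-1\right) \left(-33640\right) = 33640$)
$\frac{1}{q} = \frac{1}{33640}$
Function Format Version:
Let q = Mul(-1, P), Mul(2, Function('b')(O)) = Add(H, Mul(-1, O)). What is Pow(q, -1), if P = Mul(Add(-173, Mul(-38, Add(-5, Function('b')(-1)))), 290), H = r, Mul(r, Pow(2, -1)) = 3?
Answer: Rational(1, 33640) ≈ 2.9727e-5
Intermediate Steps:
r = 6 (r = Mul(2, 3) = 6)
H = 6
Function('b')(O) = Add(3, Mul(Rational(-1, 2), O)) (Function('b')(O) = Mul(Rational(1, 2), Add(6, Mul(-1, O))) = Add(3, Mul(Rational(-1, 2), O)))
P = -33640 (P = Mul(Add(-173, Mul(-38, Add(-5, Add(3, Mul(Rational(-1, 2), -1))))), 290) = Mul(Add(-173, Mul(-38, Add(-5, Add(3, Rational(1, 2))))), 290) = Mul(Add(-173, Mul(-38, Add(-5, Rational(7, 2)))), 290) = Mul(Add(-173, Mul(-38, Rational(-3, 2))), 290) = Mul(Add(-173, 57), 290) = Mul(-116, 290) = -33640)
q = 33640 (q = Mul(-1, -33640) = 33640)
Pow(q, -1) = Pow(33640, -1) = Rational(1, 33640)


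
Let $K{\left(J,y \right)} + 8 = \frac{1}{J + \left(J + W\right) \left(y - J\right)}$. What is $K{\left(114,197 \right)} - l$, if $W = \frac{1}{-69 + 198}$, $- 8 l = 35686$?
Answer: $\frac{22003478373}{4941548} \approx 4452.8$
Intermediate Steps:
$l = - \frac{17843}{4}$ ($l = \left(- \frac{1}{8}\right) 35686 = - \frac{17843}{4} \approx -4460.8$)
$W = \frac{1}{129} \approx 0.0077519$
$K{\left(J,y \right)} = -8 + \frac{1}{J + \left(\frac{1}{129} + J\right) \left(y - J\right)}$ ($K{\left(J,y \right)} = -8 + \frac{1}{J + \left(J + \frac{1}{129}\right) \left(y - J\right)} = -8 + \frac{1}{J + \left(\frac{1}{129} + J\right) \left(y - J\right)}$)
$K{\left(114,197 \right)} - l = \frac{129 - 116736 - 1576 + 1032 \cdot 114^{2} - 117648 \cdot 197}{197 - 129 \cdot 114^{2} + 128 \cdot 114 + 129 \cdot 114 \cdot 197} - - \frac{17843}{4} = \frac{129 - 116736 - 1576 + 1032 \cdot 12996 - 23176656}{197 - 1676484 + 14592 + 2897082} + \frac{17843}{4} = \frac{129 - 116736 - 1576 + 13411872 - 23176656}{197 - 1676484 + 14592 + 2897082} + \frac{17843}{4} = \frac{1}{1235387} \left(-9882967\right) + \frac{17843}{4} = - \frac{9882967}{1235387} + \frac{17843}{4} = \frac{22003478373}{4941548}$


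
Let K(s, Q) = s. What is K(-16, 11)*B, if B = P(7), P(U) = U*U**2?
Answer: -5488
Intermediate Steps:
P(U) = U**3
B = 343 (B = 7**3 = 343)
K(-16, 11)*B = -16*343 = -5488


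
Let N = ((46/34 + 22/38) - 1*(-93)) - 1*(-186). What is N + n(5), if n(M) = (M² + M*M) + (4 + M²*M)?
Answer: 148558/323 ≈ 459.93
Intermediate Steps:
n(M) = 4 + M³ + 2*M² (n(M) = (M² + M²) + (4 + M³) = 2*M² + (4 + M³) = 4 + M³ + 2*M²)
N = 90741/323 (N = ((46*(1/34) + 22*(1/38)) + 93) + 186 = ((23/17 + 11/19) + 93) + 186 = (624/323 + 93) + 186 = 30663/323 + 186 = 90741/323 ≈ 280.93)
N + n(5) = 90741/323 + (4 + 5³ + 2*5²) = 90741/323 + (4 + 125 + 2*25) = 90741/323 + (4 + 125 + 50) = 90741/323 + 179 = 148558/323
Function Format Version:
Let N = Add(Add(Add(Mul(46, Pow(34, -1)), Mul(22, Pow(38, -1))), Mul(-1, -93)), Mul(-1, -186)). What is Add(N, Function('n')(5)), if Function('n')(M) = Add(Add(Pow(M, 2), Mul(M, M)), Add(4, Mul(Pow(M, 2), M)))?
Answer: Rational(148558, 323) ≈ 459.93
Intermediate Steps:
Function('n')(M) = Add(4, Pow(M, 3), Mul(2, Pow(M, 2))) (Function('n')(M) = Add(Add(Pow(M, 2), Pow(M, 2)), Add(4, Pow(M, 3))) = Add(Mul(2, Pow(M, 2)), Add(4, Pow(M, 3))) = Add(4, Pow(M, 3), Mul(2, Pow(M, 2))))
N = Rational(90741, 323) (N = Add(Add(Add(Mul(46, Rational(1, 34)), Mul(22, Rational(1, 38))), 93), 186) = Add(Add(Add(Rational(23, 17), Rational(11, 19)), 93), 186) = Add(Add(Rational(624, 323), 93), 186) = Add(Rational(30663, 323), 186) = Rational(90741, 323) ≈ 280.93)
Add(N, Function('n')(5)) = Add(Rational(90741, 323), Add(4, Pow(5, 3), Mul(2, Pow(5, 2)))) = Add(Rational(90741, 323), Add(4, 125, Mul(2, 25))) = Add(Rational(90741, 323), Add(4, 125, 50)) = Add(Rational(90741, 323), 179) = Rational(148558, 323)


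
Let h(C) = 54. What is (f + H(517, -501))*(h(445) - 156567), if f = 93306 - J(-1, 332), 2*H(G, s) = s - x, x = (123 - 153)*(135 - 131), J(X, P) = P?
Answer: -29043647871/2 ≈ -1.4522e+10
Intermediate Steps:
x = -120 (x = -30*4 = -120)
H(G, s) = 60 + s/2 (H(G, s) = (s - 1*(-120))/2 = (s + 120)/2 = (120 + s)/2 = 60 + s/2)
f = 92974 (f = 93306 - 1*332 = 93306 - 332 = 92974)
(f + H(517, -501))*(h(445) - 156567) = (92974 + (60 + (½)*(-501)))*(54 - 156567) = (92974 + (60 - 501/2))*(-156513) = (92974 - 381/2)*(-156513) = (185567/2)*(-156513) = -29043647871/2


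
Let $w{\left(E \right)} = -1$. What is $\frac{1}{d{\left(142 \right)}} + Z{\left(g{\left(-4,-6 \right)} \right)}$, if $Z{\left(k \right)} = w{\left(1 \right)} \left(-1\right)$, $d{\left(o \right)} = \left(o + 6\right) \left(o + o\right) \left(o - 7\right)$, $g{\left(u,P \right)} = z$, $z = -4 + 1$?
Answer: $\frac{5674321}{5674320} \approx 1.0$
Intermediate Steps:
$z = -3$
$g{\left(u,P \right)} = -3$
$d{\left(o \right)} = 2 o \left(-7 + o\right) \left(6 + o\right)$ ($d{\left(o \right)} = \left(6 + o\right) 2 o \left(o - 7\right) = 2 o \left(6 + o\right) \left(-7 + o\right) = 2 o \left(-7 + o\right) \left(6 + o\right)$)
$Z{\left(k \right)} = 1$ ($Z{\left(k \right)} = \left(-1\right) \left(-1\right) = 1$)
$\frac{1}{d{\left(142 \right)}} + Z{\left(g{\left(-4,-6 \right)} \right)} = \frac{1}{2 \cdot 142 \left(-42 + 142^{2} - 142\right)} + 1 = \frac{1}{2 \cdot 142 \left(-42 + 20164 - 142\right)} + 1 = \frac{1}{2 \cdot 142 \cdot 19980} + 1 = \frac{1}{5674320} + 1 = \frac{5674321}{5674320}$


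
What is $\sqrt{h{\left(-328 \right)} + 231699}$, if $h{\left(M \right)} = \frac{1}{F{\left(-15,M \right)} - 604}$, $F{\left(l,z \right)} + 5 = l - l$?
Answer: $\frac{\sqrt{85932756210}}{609} \approx 481.35$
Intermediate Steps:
$F{\left(l,z \right)} = -5$ ($F{\left(l,z \right)} = -5 + \left(l - l\right) = -5 + 0 = -5$)
$h{\left(M \right)} = - \frac{1}{609}$ ($h{\left(M \right)} = \frac{1}{-5 - 604} = \frac{1}{-609} = - \frac{1}{609}$)
$\sqrt{h{\left(-328 \right)} + 231699} = \sqrt{- \frac{1}{609} + 231699} = \sqrt{\frac{141104690}{609}} = \frac{\sqrt{85932756210}}{609}$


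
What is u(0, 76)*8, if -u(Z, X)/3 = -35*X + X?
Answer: 62016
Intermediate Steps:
u(Z, X) = 102*X (u(Z, X) = -3*(-35*X + X) = -(-102)*X = 102*X)
u(0, 76)*8 = (102*76)*8 = 7752*8 = 62016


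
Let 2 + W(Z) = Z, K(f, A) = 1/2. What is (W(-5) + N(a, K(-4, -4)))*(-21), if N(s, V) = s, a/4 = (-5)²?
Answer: -1953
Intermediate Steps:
K(f, A) = ½
a = 100 (a = 4*(-5)² = 4*25 = 100)
W(Z) = -2 + Z
(W(-5) + N(a, K(-4, -4)))*(-21) = ((-2 - 5) + 100)*(-21) = (-7 + 100)*(-21) = 93*(-21) = -1953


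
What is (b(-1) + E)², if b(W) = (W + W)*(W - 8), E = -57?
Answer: 1521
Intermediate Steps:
b(W) = 2*W*(-8 + W) (b(W) = (2*W)*(-8 + W) = 2*W*(-8 + W))
(b(-1) + E)² = (2*(-1)*(-8 - 1) - 57)² = (2*(-1)*(-9) - 57)² = (18 - 57)² = (-39)² = 1521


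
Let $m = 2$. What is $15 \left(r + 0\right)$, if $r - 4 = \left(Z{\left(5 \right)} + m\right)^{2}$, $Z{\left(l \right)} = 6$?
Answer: $1020$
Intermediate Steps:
$r = 68$ ($r = 4 + \left(6 + 2\right)^{2} = 4 + 8^{2} = 4 + 64 = 68$)
$15 \left(r + 0\right) = 15 \left(68 + 0\right) = 15 \cdot 68 = 1020$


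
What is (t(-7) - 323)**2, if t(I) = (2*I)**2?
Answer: 16129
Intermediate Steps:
t(I) = 4*I**2
(t(-7) - 323)**2 = (4*(-7)**2 - 323)**2 = (4*49 - 323)**2 = (196 - 323)**2 = (-127)**2 = 16129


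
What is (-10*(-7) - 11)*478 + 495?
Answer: 28697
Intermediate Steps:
(-10*(-7) - 11)*478 + 495 = (70 - 11)*478 + 495 = 59*478 + 495 = 28202 + 495 = 28697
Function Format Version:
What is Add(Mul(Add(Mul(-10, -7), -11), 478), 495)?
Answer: 28697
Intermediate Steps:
Add(Mul(Add(Mul(-10, -7), -11), 478), 495) = Add(Mul(Add(70, -11), 478), 495) = Add(Mul(59, 478), 495) = Add(28202, 495) = 28697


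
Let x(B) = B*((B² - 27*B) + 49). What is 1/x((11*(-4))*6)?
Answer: -1/20294472 ≈ -4.9274e-8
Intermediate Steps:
x(B) = B*(49 + B² - 27*B)
1/x((11*(-4))*6) = 1/(((11*(-4))*6)*(49 + ((11*(-4))*6)² - 27*11*(-4)*6)) = 1/((-44*6)*(49 + (-44*6)² - (-1188)*6)) = 1/(-264*(49 + (-264)² - 27*(-264))) = 1/(-264*(49 + 69696 + 7128)) = 1/(-264*76873) = 1/(-20294472) = -1/20294472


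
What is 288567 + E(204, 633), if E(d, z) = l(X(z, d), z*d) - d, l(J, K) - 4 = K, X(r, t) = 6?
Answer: 417499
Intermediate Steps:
l(J, K) = 4 + K
E(d, z) = 4 - d + d*z (E(d, z) = (4 + z*d) - d = (4 + d*z) - d = 4 - d + d*z)
288567 + E(204, 633) = 288567 + (4 - 1*204 + 204*633) = 288567 + (4 - 204 + 129132) = 288567 + 128932 = 417499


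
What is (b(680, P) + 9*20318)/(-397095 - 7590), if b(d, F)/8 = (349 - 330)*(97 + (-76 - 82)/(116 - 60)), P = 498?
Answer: -30672/62951 ≈ -0.48724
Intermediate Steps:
b(d, F) = 100206/7 (b(d, F) = 8*((349 - 330)*(97 + (-76 - 82)/(116 - 60))) = 8*(19*(97 - 158/56)) = 8*(19*(97 - 158*1/56)) = 8*(19*(97 - 79/28)) = 8*(19*(2637/28)) = 8*(50103/28) = 100206/7)
(b(680, P) + 9*20318)/(-397095 - 7590) = (100206/7 + 9*20318)/(-397095 - 7590) = (100206/7 + 182862)/(-404685) = (1380240/7)*(-1/404685) = -30672/62951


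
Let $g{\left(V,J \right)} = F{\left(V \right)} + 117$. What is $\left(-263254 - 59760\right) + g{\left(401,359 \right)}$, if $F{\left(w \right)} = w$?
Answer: $-322496$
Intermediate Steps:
$g{\left(V,J \right)} = 117 + V$ ($g{\left(V,J \right)} = V + 117 = 117 + V$)
$\left(-263254 - 59760\right) + g{\left(401,359 \right)} = \left(-263254 - 59760\right) + \left(117 + 401\right) = -323014 + 518 = -322496$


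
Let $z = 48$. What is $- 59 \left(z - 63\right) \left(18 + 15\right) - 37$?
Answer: $29168$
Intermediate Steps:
$- 59 \left(z - 63\right) \left(18 + 15\right) - 37 = - 59 \left(48 - 63\right) \left(18 + 15\right) - 37 = - 59 \left(\left(-15\right) 33\right) - 37 = \left(-59\right) \left(-495\right) - 37 = 29205 - 37 = 29168$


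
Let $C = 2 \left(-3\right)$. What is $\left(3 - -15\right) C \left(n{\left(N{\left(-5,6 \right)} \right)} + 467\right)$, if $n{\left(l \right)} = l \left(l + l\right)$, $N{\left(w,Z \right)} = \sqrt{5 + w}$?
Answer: $-50436$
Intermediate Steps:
$n{\left(l \right)} = 2 l^{2}$ ($n{\left(l \right)} = l 2 l = 2 l^{2}$)
$C = -6$
$\left(3 - -15\right) C \left(n{\left(N{\left(-5,6 \right)} \right)} + 467\right) = \left(3 - -15\right) \left(-6\right) \left(2 \left(\sqrt{5 - 5}\right)^{2} + 467\right) = \left(3 + 15\right) \left(-6\right) \left(2 \left(\sqrt{0}\right)^{2} + 467\right) = 18 \left(-6\right) \left(2 \cdot 0^{2} + 467\right) = - 108 \left(2 \cdot 0 + 467\right) = - 108 \left(0 + 467\right) = \left(-108\right) 467 = -50436$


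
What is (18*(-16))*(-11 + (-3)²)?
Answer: 576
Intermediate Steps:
(18*(-16))*(-11 + (-3)²) = -288*(-11 + 9) = -288*(-2) = 576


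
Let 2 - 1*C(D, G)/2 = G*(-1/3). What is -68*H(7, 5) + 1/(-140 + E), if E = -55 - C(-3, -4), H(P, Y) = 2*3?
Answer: -240315/589 ≈ -408.00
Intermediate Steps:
C(D, G) = 4 + 2*G/3 (C(D, G) = 4 - 2*G*(-1/3) = 4 - 2*G*(-1*1/3) = 4 - 2*G*(-1)/3 = 4 - (-2)*G/3 = 4 + 2*G/3)
H(P, Y) = 6
E = -169/3 (E = -55 - (4 + (2/3)*(-4)) = -55 - (4 - 8/3) = -55 - 1*4/3 = -55 - 4/3 = -169/3 ≈ -56.333)
-68*H(7, 5) + 1/(-140 + E) = -68*6 + 1/(-140 - 169/3) = -408 + 1/(-589/3) = -408 - 3/589 = -240315/589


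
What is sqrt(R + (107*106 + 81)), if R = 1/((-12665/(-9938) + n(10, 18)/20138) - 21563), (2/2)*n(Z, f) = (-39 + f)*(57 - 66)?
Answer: sqrt(13294055933781974161084368670)/1078794350230 ≈ 106.88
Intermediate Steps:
n(Z, f) = 351 - 9*f (n(Z, f) = (-39 + f)*(57 - 66) = (-39 + f)*(-9) = 351 - 9*f)
R = -50032861/1078794350230 (R = 1/((-12665/(-9938) + (351 - 9*18)/20138) - 21563) = 1/((-12665*(-1/9938) + (351 - 162)*(1/20138)) - 21563) = 1/((12665/9938 + 189*(1/20138)) - 21563) = 1/((12665/9938 + 189/20138) - 21563) = 1/(64231513/50032861 - 21563) = 1/(-1078794350230/50032861) = -50032861/1078794350230 ≈ -4.6378e-5)
sqrt(R + (107*106 + 81)) = sqrt(-50032861/1078794350230 + (107*106 + 81)) = sqrt(-50032861/1078794350230 + (11342 + 81)) = sqrt(-50032861/1078794350230 + 11423) = sqrt(12323067812644429/1078794350230) = sqrt(13294055933781974161084368670)/1078794350230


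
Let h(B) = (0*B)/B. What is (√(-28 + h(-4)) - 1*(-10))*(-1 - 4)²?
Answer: 250 + 50*I*√7 ≈ 250.0 + 132.29*I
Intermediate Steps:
h(B) = 0 (h(B) = 0/B = 0)
(√(-28 + h(-4)) - 1*(-10))*(-1 - 4)² = (√(-28 + 0) - 1*(-10))*(-1 - 4)² = (√(-28) + 10)*(-5)² = (2*I*√7 + 10)*25 = (10 + 2*I*√7)*25 = 250 + 50*I*√7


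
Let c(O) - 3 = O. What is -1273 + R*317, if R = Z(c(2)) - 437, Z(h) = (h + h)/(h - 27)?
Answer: -1539407/11 ≈ -1.3995e+5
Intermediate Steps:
c(O) = 3 + O
Z(h) = 2*h/(-27 + h) (Z(h) = (2*h)/(-27 + h) = 2*h/(-27 + h))
R = -4812/11 (R = 2*(3 + 2)/(-27 + (3 + 2)) - 437 = 2*5/(-27 + 5) - 437 = 2*5/(-22) - 437 = 2*5*(-1/22) - 437 = -5/11 - 437 = -4812/11 ≈ -437.45)
-1273 + R*317 = -1273 - 4812/11*317 = -1273 - 1525404/11 = -1539407/11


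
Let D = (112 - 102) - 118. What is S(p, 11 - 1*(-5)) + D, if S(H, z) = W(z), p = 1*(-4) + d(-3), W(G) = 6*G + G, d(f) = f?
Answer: 4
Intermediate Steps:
D = -108 (D = 10 - 118 = -108)
W(G) = 7*G
p = -7 (p = 1*(-4) - 3 = -4 - 3 = -7)
S(H, z) = 7*z
S(p, 11 - 1*(-5)) + D = 7*(11 - 1*(-5)) - 108 = 7*(11 + 5) - 108 = 7*16 - 108 = 112 - 108 = 4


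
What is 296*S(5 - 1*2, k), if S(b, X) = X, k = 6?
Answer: 1776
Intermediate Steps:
296*S(5 - 1*2, k) = 296*6 = 1776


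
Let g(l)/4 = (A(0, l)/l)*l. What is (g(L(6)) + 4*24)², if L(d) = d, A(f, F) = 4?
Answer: 12544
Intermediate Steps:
g(l) = 16 (g(l) = 4*((4/l)*l) = 4*4 = 16)
(g(L(6)) + 4*24)² = (16 + 4*24)² = (16 + 96)² = 112² = 12544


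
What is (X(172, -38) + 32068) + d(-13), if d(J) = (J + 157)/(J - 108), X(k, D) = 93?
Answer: 3891337/121 ≈ 32160.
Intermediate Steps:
d(J) = (157 + J)/(-108 + J)
(X(172, -38) + 32068) + d(-13) = (93 + 32068) + (157 - 13)/(-108 - 13) = 32161 + 144/(-121) = 32161 - 1/121*144 = 32161 - 144/121 = 3891337/121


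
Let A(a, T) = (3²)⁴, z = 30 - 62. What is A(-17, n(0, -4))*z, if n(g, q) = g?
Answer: -209952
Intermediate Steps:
z = -32
A(a, T) = 6561 (A(a, T) = 9⁴ = 6561)
A(-17, n(0, -4))*z = 6561*(-32) = -209952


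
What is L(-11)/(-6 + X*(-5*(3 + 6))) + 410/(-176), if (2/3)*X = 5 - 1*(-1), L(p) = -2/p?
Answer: -7661/3288 ≈ -2.3300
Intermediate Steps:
X = 9 (X = 3*(5 - 1*(-1))/2 = 3*(5 + 1)/2 = (3/2)*6 = 9)
L(-11)/(-6 + X*(-5*(3 + 6))) + 410/(-176) = (-2/(-11))/(-6 + 9*(-5*(3 + 6))) + 410/(-176) = (-2*(-1/11))/(-6 + 9*(-5*9)) + 410*(-1/176) = 2/(11*(-6 + 9*(-45))) - 205/88 = 2/(11*(-6 - 405)) - 205/88 = (2/11)/(-411) - 205/88 = (2/11)*(-1/411) - 205/88 = -2/4521 - 205/88 = -7661/3288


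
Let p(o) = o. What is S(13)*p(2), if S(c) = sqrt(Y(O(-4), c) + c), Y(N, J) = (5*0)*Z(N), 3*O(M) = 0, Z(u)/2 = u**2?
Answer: 2*sqrt(13) ≈ 7.2111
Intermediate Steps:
Z(u) = 2*u**2
O(M) = 0 (O(M) = (1/3)*0 = 0)
Y(N, J) = 0 (Y(N, J) = (5*0)*(2*N**2) = 0*(2*N**2) = 0)
S(c) = sqrt(c) (S(c) = sqrt(0 + c) = sqrt(c))
S(13)*p(2) = sqrt(13)*2 = 2*sqrt(13)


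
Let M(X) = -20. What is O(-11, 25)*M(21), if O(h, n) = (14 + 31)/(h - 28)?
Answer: 300/13 ≈ 23.077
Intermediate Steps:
O(h, n) = 45/(-28 + h)
O(-11, 25)*M(21) = (45/(-28 - 11))*(-20) = (45/(-39))*(-20) = (45*(-1/39))*(-20) = -15/13*(-20) = 300/13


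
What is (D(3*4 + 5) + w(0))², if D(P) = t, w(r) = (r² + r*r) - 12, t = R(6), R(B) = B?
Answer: 36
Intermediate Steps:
t = 6
w(r) = -12 + 2*r² (w(r) = (r² + r²) - 12 = 2*r² - 12 = -12 + 2*r²)
D(P) = 6
(D(3*4 + 5) + w(0))² = (6 + (-12 + 2*0²))² = (6 + (-12 + 2*0))² = (6 + (-12 + 0))² = (6 - 12)² = (-6)² = 36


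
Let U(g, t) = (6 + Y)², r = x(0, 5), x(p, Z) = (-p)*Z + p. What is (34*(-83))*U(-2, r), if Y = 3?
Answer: -228582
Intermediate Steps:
x(p, Z) = p - Z*p (x(p, Z) = -Z*p + p = p - Z*p)
r = 0 (r = 0*(1 - 1*5) = 0*(1 - 5) = 0*(-4) = 0)
U(g, t) = 81 (U(g, t) = (6 + 3)² = 9² = 81)
(34*(-83))*U(-2, r) = (34*(-83))*81 = -2822*81 = -228582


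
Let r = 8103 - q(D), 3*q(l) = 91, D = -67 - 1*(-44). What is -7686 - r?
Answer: -47276/3 ≈ -15759.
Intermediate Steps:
D = -23 (D = -67 + 44 = -23)
q(l) = 91/3 (q(l) = (1/3)*91 = 91/3)
r = 24218/3 (r = 8103 - 1*91/3 = 8103 - 91/3 = 24218/3 ≈ 8072.7)
-7686 - r = -7686 - 1*24218/3 = -7686 - 24218/3 = -47276/3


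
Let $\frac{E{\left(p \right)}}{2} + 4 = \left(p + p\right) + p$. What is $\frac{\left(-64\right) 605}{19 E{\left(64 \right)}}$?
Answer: $- \frac{4840}{893} \approx -5.4199$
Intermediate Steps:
$E{\left(p \right)} = -8 + 6 p$ ($E{\left(p \right)} = -8 + 2 \left(\left(p + p\right) + p\right) = -8 + 2 \left(2 p + p\right) = -8 + 2 \cdot 3 p = -8 + 6 p$)
$\frac{\left(-64\right) 605}{19 E{\left(64 \right)}} = \frac{\left(-64\right) 605}{19 \left(-8 + 6 \cdot 64\right)} = - \frac{38720}{19 \left(-8 + 384\right)} = - \frac{38720}{19 \cdot 376} = - \frac{38720}{7144} = \left(-38720\right) \frac{1}{7144} = - \frac{4840}{893}$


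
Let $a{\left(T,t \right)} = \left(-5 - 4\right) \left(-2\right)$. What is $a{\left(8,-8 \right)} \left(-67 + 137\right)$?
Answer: $1260$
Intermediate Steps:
$a{\left(T,t \right)} = 18$ ($a{\left(T,t \right)} = \left(-9\right) \left(-2\right) = 18$)
$a{\left(8,-8 \right)} \left(-67 + 137\right) = 18 \left(-67 + 137\right) = 18 \cdot 70 = 1260$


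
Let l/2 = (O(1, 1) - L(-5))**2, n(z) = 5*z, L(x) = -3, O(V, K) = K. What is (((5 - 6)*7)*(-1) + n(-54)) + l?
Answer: -231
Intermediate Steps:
l = 32 (l = 2*(1 - 1*(-3))**2 = 2*(1 + 3)**2 = 2*4**2 = 2*16 = 32)
(((5 - 6)*7)*(-1) + n(-54)) + l = (((5 - 6)*7)*(-1) + 5*(-54)) + 32 = (-1*7*(-1) - 270) + 32 = (-7*(-1) - 270) + 32 = (7 - 270) + 32 = -263 + 32 = -231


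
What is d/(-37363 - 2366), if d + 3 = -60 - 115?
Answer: 178/39729 ≈ 0.0044804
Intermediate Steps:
d = -178 (d = -3 + (-60 - 115) = -3 - 175 = -178)
d/(-37363 - 2366) = -178/(-37363 - 2366) = -178/(-39729) = -178*(-1/39729) = 178/39729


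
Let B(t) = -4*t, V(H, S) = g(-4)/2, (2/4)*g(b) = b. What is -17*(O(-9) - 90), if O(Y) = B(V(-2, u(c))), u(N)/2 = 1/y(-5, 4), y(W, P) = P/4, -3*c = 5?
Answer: 1258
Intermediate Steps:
c = -5/3 (c = -1/3*5 = -5/3 ≈ -1.6667)
g(b) = 2*b
y(W, P) = P/4 (y(W, P) = P*(1/4) = P/4)
u(N) = 2 (u(N) = 2/(((1/4)*4)) = 2/1 = 2*1 = 2)
V(H, S) = -4 (V(H, S) = (2*(-4))/2 = -8*1/2 = -4)
O(Y) = 16 (O(Y) = -4*(-4) = 16)
-17*(O(-9) - 90) = -17*(16 - 90) = -17*(-74) = 1258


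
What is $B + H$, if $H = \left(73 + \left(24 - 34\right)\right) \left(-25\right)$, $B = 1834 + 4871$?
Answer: $5130$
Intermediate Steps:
$B = 6705$
$H = -1575$ ($H = \left(73 - 10\right) \left(-25\right) = 63 \left(-25\right) = -1575$)
$B + H = 6705 - 1575 = 5130$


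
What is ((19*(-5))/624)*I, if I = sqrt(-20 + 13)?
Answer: -95*I*sqrt(7)/624 ≈ -0.4028*I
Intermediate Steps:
I = I*sqrt(7) (I = sqrt(-7) = I*sqrt(7) ≈ 2.6458*I)
((19*(-5))/624)*I = ((19*(-5))/624)*(I*sqrt(7)) = (-95*1/624)*(I*sqrt(7)) = -95*I*sqrt(7)/624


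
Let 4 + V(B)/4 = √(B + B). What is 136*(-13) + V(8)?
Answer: -1768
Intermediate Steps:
V(B) = -16 + 4*√2*√B (V(B) = -16 + 4*√(B + B) = -16 + 4*√(2*B) = -16 + 4*(√2*√B) = -16 + 4*√2*√B)
136*(-13) + V(8) = 136*(-13) + (-16 + 4*√2*√8) = -1768 + (-16 + 4*√2*(2*√2)) = -1768 + (-16 + 16) = -1768 + 0 = -1768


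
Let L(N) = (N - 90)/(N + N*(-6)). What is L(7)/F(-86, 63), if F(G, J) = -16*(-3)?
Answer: 83/1680 ≈ 0.049405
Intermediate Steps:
L(N) = -(-90 + N)/(5*N) (L(N) = (-90 + N)/(N - 6*N) = (-90 + N)/((-5*N)) = (-90 + N)*(-1/(5*N)) = -(-90 + N)/(5*N))
F(G, J) = 48
L(7)/F(-86, 63) = ((1/5)*(90 - 1*7)/7)/48 = ((1/5)*(1/7)*(90 - 7))*(1/48) = ((1/5)*(1/7)*83)*(1/48) = (83/35)*(1/48) = 83/1680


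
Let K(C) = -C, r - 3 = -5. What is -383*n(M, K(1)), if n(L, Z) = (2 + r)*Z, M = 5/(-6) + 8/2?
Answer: 0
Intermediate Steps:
r = -2 (r = 3 - 5 = -2)
M = 19/6 (M = 5*(-⅙) + 8*(½) = -⅚ + 4 = 19/6 ≈ 3.1667)
n(L, Z) = 0 (n(L, Z) = (2 - 2)*Z = 0*Z = 0)
-383*n(M, K(1)) = -383*0 = 0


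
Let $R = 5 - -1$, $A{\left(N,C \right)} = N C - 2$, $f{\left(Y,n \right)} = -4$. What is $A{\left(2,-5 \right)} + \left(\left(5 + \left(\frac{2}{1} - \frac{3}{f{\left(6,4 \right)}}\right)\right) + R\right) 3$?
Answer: $\frac{117}{4} \approx 29.25$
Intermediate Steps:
$A{\left(N,C \right)} = -2 + C N$ ($A{\left(N,C \right)} = C N - 2 = -2 + C N$)
$R = 6$ ($R = 5 + 1 = 6$)
$A{\left(2,-5 \right)} + \left(\left(5 + \left(\frac{2}{1} - \frac{3}{f{\left(6,4 \right)}}\right)\right) + R\right) 3 = \left(-2 - 10\right) + \left(\left(5 + \left(\frac{2}{1} - \frac{3}{-4}\right)\right) + 6\right) 3 = \left(-2 - 10\right) + \left(\left(5 + \left(2 \cdot 1 - - \frac{3}{4}\right)\right) + 6\right) 3 = -12 + \left(\left(5 + \left(2 + \frac{3}{4}\right)\right) + 6\right) 3 = -12 + \left(\left(5 + \frac{11}{4}\right) + 6\right) 3 = -12 + \left(\frac{31}{4} + 6\right) 3 = -12 + \frac{55}{4} \cdot 3 = -12 + \frac{165}{4} = \frac{117}{4}$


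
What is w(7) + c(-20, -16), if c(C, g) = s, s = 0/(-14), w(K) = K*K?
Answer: 49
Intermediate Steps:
w(K) = K²
s = 0 (s = 0*(-1/14) = 0)
c(C, g) = 0
w(7) + c(-20, -16) = 7² + 0 = 49 + 0 = 49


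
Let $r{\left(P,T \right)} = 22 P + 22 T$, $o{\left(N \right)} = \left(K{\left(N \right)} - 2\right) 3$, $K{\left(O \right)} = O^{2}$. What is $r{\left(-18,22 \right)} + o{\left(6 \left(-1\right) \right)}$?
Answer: $190$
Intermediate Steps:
$o{\left(N \right)} = -6 + 3 N^{2}$ ($o{\left(N \right)} = \left(N^{2} - 2\right) 3 = \left(-2 + N^{2}\right) 3 = -6 + 3 N^{2}$)
$r{\left(-18,22 \right)} + o{\left(6 \left(-1\right) \right)} = \left(22 \left(-18\right) + 22 \cdot 22\right) - \left(6 - 3 \left(6 \left(-1\right)\right)^{2}\right) = \left(-396 + 484\right) - \left(6 - 3 \left(-6\right)^{2}\right) = 88 + \left(-6 + 3 \cdot 36\right) = 88 + \left(-6 + 108\right) = 88 + 102 = 190$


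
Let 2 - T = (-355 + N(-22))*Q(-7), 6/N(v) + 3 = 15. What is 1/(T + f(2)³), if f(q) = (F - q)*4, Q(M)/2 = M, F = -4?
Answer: -1/18785 ≈ -5.3234e-5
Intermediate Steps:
Q(M) = 2*M
N(v) = ½ (N(v) = 6/(-3 + 15) = 6/12 = 6*(1/12) = ½)
f(q) = -16 - 4*q (f(q) = (-4 - q)*4 = -16 - 4*q)
T = -4961 (T = 2 - (-355 + ½)*2*(-7) = 2 - (-709)*(-14)/2 = 2 - 1*4963 = 2 - 4963 = -4961)
1/(T + f(2)³) = 1/(-4961 + (-16 - 4*2)³) = 1/(-4961 + (-16 - 8)³) = 1/(-4961 + (-24)³) = 1/(-4961 - 13824) = 1/(-18785) = -1/18785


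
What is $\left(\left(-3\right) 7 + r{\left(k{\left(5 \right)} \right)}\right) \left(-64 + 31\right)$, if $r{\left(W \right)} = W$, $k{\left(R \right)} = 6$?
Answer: $495$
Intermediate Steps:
$\left(\left(-3\right) 7 + r{\left(k{\left(5 \right)} \right)}\right) \left(-64 + 31\right) = \left(\left(-3\right) 7 + 6\right) \left(-64 + 31\right) = \left(-21 + 6\right) \left(-33\right) = \left(-15\right) \left(-33\right) = 495$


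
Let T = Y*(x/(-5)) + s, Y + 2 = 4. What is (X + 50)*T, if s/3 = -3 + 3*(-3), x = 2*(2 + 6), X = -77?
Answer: 5724/5 ≈ 1144.8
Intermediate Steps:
Y = 2 (Y = -2 + 4 = 2)
x = 16 (x = 2*8 = 16)
s = -36 (s = 3*(-3 + 3*(-3)) = 3*(-3 - 9) = 3*(-12) = -36)
T = -212/5 (T = 2*(16/(-5)) - 36 = 2*(16*(-⅕)) - 36 = 2*(-16/5) - 36 = -32/5 - 36 = -212/5 ≈ -42.400)
(X + 50)*T = (-77 + 50)*(-212/5) = -27*(-212/5) = 5724/5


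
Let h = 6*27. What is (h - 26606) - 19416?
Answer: -45860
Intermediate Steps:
h = 162
(h - 26606) - 19416 = (162 - 26606) - 19416 = -26444 - 19416 = -45860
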